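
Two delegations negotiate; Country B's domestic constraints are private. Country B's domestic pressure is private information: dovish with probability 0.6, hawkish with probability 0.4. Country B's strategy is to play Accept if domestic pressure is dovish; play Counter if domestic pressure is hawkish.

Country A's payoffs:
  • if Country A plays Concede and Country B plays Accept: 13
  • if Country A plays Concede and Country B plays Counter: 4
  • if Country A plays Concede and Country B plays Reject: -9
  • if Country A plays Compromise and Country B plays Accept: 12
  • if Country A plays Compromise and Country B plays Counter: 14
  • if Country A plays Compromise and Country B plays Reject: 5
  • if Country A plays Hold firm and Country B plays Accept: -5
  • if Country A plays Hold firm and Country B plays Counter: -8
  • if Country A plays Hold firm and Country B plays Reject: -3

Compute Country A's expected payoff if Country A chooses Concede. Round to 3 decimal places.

E[Concede] = 0.6·13 + 0.4·4 = 7.8 + 1.6 = 9.4

9.400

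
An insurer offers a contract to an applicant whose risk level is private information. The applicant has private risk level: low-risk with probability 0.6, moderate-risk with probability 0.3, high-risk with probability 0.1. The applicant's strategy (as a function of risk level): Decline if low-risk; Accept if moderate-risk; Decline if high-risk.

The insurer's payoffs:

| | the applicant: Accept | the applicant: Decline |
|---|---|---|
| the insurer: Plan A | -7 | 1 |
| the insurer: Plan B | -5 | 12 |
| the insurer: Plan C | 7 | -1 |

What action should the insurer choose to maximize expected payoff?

Plan B

E[Plan A] = 0.6·(1) + 0.3·(-7) + 0.1·(1) = -1.4
E[Plan B] = 0.6·(12) + 0.3·(-5) + 0.1·(12) = 6.9
E[Plan C] = 0.6·(-1) + 0.3·(7) + 0.1·(-1) = 1.4
Best response: Plan B (6.9 is the largest).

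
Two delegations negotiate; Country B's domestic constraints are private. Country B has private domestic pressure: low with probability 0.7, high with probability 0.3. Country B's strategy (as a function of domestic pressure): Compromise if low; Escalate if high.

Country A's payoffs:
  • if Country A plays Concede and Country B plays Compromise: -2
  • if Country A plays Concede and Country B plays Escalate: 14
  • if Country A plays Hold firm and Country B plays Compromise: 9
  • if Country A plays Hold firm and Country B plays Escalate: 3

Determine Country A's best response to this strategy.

Hold firm

E[Concede] = 0.7·(-2) + 0.3·(14) = 2.8
E[Hold firm] = 0.7·(9) + 0.3·(3) = 7.2
Best response: Hold firm (7.2 is the largest).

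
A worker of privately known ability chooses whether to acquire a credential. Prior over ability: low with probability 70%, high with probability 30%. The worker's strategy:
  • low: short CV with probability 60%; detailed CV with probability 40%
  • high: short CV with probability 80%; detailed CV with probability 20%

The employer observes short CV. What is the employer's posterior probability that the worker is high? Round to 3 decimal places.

0.364

Apply Bayes' rule using the sender's strategy as the likelihood.
P(short CV) = 0.7·0.6 + 0.3·0.8 = 0.66
P(high | short CV) = (0.3·0.8) / 0.66 = 0.24 / 0.66 = 0.363636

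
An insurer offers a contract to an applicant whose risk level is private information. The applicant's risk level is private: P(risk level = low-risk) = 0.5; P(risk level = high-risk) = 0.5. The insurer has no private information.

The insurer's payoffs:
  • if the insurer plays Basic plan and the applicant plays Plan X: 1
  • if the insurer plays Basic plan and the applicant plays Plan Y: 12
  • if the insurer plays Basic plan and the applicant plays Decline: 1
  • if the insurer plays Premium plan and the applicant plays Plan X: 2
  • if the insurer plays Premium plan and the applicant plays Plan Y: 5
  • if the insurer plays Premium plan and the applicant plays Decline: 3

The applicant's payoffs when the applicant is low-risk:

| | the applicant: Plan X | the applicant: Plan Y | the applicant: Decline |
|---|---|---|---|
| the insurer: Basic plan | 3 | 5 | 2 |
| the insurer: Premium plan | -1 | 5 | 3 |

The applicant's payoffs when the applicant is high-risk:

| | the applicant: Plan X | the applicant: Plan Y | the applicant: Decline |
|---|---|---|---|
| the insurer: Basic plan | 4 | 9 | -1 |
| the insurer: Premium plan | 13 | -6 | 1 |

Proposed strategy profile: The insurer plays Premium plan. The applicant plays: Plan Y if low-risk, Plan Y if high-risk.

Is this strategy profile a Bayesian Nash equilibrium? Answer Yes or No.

No

A profile is a BNE iff every type of every player is best-responding given beliefs about the other side.
The insurer plays Premium plan: E[Premium plan] = 0.5·(5) + 0.5·(5) = 5; E[Basic plan] = 12. Not best-responding. ✗
The applicant (risk level low-risk), facing Premium plan: Plan X gives -1, Plan Y gives 5, Decline gives 3. Proposed Plan Y is best. ✓
The applicant (risk level high-risk), facing Premium plan: Plan X gives 13, Plan Y gives -6, Decline gives 1. Proposed Plan Y is not best — profitable deviation exists. ✗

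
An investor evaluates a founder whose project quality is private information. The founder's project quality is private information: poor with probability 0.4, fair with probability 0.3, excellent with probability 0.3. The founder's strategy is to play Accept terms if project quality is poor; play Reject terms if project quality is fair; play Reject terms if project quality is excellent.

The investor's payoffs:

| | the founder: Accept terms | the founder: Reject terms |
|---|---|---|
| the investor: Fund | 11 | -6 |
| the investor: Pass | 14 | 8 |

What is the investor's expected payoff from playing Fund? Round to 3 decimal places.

E[Fund] = 0.4·11 + 0.3·(-6) + 0.3·(-6) = 4.4 + (-1.8) + (-1.8) = 0.8

0.800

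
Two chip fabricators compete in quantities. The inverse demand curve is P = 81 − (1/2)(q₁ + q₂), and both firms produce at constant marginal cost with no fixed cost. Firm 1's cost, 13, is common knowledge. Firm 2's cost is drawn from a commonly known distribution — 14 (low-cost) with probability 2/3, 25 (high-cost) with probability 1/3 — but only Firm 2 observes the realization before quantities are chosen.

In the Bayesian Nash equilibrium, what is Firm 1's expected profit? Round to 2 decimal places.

Type-c best response for Firm 2: q₂(c) = (81 − c) − q₁/2.
Firm 1 maximizes expected profit; its first-order condition is 81 − q₁ − (1/2)E[q₂] − 13 = 0.
Substituting E[q₂] and solving: E[c₂] = 17.6667, so q₁ = (81 − 2·13 + 17.6667)/(3/2) = 48.4444.
E[P] = 81 − (1/2)·(q₁ + E[q₂]) = 37.2222; Firm 1's expected profit = (E[P] − 13)·q₁ = (37.2222 − 13)·48.4444 = 1173.43.

1173.43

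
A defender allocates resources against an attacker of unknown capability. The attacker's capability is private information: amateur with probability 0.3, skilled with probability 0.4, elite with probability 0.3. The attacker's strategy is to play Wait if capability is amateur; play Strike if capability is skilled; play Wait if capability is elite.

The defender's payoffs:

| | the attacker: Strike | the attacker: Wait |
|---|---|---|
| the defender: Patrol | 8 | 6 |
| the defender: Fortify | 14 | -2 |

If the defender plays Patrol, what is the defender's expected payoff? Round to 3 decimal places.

6.800

Take the expectation over the attacker's capability, weighting each type's action by its prior probability.
E[Patrol] = 0.3·6 + 0.4·8 + 0.3·6 = 1.8 + 3.2 + 1.8 = 6.8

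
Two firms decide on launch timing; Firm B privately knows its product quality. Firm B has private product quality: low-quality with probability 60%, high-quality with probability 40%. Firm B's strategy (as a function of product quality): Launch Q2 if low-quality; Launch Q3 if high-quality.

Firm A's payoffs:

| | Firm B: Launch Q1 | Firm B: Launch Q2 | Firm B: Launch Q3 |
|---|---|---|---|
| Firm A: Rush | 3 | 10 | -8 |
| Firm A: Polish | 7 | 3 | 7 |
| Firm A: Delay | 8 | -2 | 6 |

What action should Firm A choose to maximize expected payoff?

Polish

Compute Firm A's expected payoff for each action, taking the expectation over Firm B's type.
E[Rush] = 0.6·(10) + 0.4·(-8) = 2.8
E[Polish] = 0.6·(3) + 0.4·(7) = 4.6
E[Delay] = 0.6·(-2) + 0.4·(6) = 1.2
Best response: Polish (4.6 is the largest).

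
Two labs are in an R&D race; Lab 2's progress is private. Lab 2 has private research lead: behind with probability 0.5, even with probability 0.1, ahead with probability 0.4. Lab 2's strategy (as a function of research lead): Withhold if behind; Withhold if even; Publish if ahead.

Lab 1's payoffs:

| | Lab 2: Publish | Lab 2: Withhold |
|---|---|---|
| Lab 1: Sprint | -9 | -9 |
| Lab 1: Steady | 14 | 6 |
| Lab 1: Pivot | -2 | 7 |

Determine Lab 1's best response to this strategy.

Steady

Compute Lab 1's expected payoff for each action, taking the expectation over Lab 2's type.
E[Sprint] = 0.5·(-9) + 0.1·(-9) + 0.4·(-9) = -9
E[Steady] = 0.5·(6) + 0.1·(6) + 0.4·(14) = 9.2
E[Pivot] = 0.5·(7) + 0.1·(7) + 0.4·(-2) = 3.4
Best response: Steady (9.2 is the largest).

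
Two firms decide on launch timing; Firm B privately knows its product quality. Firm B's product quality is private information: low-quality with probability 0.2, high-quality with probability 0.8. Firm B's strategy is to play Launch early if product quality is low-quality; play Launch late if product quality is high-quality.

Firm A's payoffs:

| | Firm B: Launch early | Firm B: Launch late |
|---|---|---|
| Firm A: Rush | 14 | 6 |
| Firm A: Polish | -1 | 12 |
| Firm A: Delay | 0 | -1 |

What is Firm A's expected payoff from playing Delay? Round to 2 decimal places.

E[Delay] = 0.2·0 + 0.8·(-1) = 0 + (-0.8) = -0.8

-0.80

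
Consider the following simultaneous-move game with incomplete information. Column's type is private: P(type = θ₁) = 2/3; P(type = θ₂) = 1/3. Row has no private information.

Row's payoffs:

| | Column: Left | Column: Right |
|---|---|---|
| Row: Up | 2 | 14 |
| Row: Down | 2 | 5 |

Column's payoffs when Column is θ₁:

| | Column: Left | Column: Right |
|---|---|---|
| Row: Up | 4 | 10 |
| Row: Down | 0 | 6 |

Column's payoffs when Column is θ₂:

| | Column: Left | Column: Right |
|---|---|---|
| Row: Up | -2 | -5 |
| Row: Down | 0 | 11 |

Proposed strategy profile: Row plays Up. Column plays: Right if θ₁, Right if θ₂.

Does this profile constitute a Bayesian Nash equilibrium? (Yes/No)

A profile is a BNE iff every type of every player is best-responding given beliefs about the other side.
Row plays Up: E[Up] = 2/3·(14) + 1/3·(14) = 14; E[Down] = 5. Best-responding. ✓
Column (type θ₁), facing Up: Left gives 4, Right gives 10. Proposed Right is best. ✓
Column (type θ₂), facing Up: Left gives -2, Right gives -5. Proposed Right is not best — profitable deviation exists. ✗

No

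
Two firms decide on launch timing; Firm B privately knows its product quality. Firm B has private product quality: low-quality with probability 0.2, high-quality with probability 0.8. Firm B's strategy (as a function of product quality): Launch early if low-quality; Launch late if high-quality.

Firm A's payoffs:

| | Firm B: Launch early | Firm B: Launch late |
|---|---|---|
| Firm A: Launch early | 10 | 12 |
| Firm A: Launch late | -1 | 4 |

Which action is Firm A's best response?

E[Launch early] = 0.2·(10) + 0.8·(12) = 11.6
E[Launch late] = 0.2·(-1) + 0.8·(4) = 3
Best response: Launch early (11.6 is the largest).

Launch early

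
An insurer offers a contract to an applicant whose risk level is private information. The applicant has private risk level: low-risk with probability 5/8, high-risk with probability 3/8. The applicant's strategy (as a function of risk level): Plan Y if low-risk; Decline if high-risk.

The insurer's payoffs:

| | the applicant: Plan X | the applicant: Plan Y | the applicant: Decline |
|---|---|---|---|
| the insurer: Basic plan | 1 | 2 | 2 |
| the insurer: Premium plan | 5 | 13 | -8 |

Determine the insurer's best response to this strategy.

Compute the insurer's expected payoff for each action, taking the expectation over the applicant's type.
E[Basic plan] = 5/8·(2) + 3/8·(2) = 2
E[Premium plan] = 5/8·(13) + 3/8·(-8) = 41/8
Best response: Premium plan (41/8 is the largest).

Premium plan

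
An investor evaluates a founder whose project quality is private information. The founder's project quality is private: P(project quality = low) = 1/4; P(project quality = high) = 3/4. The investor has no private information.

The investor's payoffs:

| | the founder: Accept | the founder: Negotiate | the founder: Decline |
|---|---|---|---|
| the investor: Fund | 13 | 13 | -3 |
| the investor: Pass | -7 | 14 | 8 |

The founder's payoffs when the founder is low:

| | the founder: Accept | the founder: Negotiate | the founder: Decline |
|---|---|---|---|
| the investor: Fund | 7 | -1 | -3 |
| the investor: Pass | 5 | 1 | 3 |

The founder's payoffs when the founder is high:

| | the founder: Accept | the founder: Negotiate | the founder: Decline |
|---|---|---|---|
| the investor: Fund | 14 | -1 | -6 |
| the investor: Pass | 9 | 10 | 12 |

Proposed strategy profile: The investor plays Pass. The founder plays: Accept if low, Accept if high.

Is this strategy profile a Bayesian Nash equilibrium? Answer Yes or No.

The investor plays Pass: E[Pass] = 1/4·(-7) + 3/4·(-7) = -7; E[Fund] = 13. Not best-responding. ✗
The founder (project quality low), facing Pass: Accept gives 5, Negotiate gives 1, Decline gives 3. Proposed Accept is best. ✓
The founder (project quality high), facing Pass: Accept gives 9, Negotiate gives 10, Decline gives 12. Proposed Accept is not best — profitable deviation exists. ✗

No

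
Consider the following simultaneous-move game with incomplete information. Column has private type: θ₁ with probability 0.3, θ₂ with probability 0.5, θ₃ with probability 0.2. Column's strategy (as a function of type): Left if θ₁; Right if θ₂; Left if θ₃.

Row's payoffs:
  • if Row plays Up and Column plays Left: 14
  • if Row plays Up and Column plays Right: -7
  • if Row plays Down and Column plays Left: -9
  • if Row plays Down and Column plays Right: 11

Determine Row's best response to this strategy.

Compute Row's expected payoff for each action, taking the expectation over Column's type.
E[Up] = 0.3·(14) + 0.5·(-7) + 0.2·(14) = 3.5
E[Down] = 0.3·(-9) + 0.5·(11) + 0.2·(-9) = 1
Best response: Up (3.5 is the largest).

Up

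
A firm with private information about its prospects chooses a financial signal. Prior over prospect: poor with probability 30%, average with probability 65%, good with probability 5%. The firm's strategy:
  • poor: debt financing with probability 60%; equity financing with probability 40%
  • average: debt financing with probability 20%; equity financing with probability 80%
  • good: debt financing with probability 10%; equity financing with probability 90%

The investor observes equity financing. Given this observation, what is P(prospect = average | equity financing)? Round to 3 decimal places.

Apply Bayes' rule using the sender's strategy as the likelihood.
P(equity financing) = 0.3·0.4 + 0.65·0.8 + 0.05·0.9 = 0.685
P(average | equity financing) = (0.65·0.8) / 0.685 = 0.52 / 0.685 = 0.759124

0.759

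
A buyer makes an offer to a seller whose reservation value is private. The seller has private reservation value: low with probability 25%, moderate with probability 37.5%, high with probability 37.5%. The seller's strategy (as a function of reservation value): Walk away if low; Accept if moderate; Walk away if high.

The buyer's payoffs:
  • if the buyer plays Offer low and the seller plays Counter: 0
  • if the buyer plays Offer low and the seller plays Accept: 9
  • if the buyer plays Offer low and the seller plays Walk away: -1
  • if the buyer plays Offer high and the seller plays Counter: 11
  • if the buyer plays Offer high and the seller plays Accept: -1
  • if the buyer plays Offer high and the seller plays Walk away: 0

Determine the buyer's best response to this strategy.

Compute the buyer's expected payoff for each action, taking the expectation over the seller's type.
E[Offer low] = 0.25·(-1) + 0.375·(9) + 0.375·(-1) = 2.75
E[Offer high] = 0.25·(0) + 0.375·(-1) + 0.375·(0) = -0.375
Best response: Offer low (2.75 is the largest).

Offer low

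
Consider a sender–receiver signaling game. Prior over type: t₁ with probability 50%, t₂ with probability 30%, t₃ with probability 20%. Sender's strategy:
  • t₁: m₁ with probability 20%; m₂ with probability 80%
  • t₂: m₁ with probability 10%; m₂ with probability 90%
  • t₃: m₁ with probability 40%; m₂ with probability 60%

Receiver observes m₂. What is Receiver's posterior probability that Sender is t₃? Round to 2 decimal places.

Apply Bayes' rule using the sender's strategy as the likelihood.
P(m₂) = 0.5·0.8 + 0.3·0.9 + 0.2·0.6 = 0.79
P(t₃ | m₂) = (0.2·0.6) / 0.79 = 0.12 / 0.79 = 0.151899

0.15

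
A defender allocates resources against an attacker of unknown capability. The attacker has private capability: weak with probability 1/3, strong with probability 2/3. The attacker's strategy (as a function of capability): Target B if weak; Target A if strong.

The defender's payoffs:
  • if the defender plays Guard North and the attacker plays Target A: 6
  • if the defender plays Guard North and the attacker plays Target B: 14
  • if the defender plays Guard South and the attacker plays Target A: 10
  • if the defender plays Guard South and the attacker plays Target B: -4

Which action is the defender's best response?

Guard North

E[Guard North] = 1/3·(14) + 2/3·(6) = 26/3
E[Guard South] = 1/3·(-4) + 2/3·(10) = 16/3
Best response: Guard North (26/3 is the largest).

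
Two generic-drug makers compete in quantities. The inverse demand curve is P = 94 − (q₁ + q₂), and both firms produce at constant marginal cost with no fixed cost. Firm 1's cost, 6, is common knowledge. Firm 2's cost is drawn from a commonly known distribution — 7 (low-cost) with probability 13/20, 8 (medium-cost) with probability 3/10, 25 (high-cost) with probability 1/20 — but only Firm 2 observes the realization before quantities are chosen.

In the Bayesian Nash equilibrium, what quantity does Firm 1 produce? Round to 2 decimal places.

30.07

Firm 2 with cost c maximizes (94 − (q₁+q₂) − c)·q₂, giving q₂(c) = (94 − c − q₁)/2.
E[c₂] = 13/20·7 + 3/10·8 + 1/20·25 = 8.2
Firm 1's FOC against E[q₂] yields q₁ = (94 − 2·6 + E[c₂])/3 = (94 − 12 + 8.2)/3 = 30.0667.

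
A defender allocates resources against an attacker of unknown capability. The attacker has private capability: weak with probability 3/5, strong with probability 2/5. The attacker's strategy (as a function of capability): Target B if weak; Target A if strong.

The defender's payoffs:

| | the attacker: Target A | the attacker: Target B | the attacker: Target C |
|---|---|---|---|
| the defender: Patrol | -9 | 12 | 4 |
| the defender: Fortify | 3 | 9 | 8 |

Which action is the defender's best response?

Compute the defender's expected payoff for each action, taking the expectation over the attacker's type.
E[Patrol] = 3/5·(12) + 2/5·(-9) = 18/5
E[Fortify] = 3/5·(9) + 2/5·(3) = 33/5
Best response: Fortify (33/5 is the largest).

Fortify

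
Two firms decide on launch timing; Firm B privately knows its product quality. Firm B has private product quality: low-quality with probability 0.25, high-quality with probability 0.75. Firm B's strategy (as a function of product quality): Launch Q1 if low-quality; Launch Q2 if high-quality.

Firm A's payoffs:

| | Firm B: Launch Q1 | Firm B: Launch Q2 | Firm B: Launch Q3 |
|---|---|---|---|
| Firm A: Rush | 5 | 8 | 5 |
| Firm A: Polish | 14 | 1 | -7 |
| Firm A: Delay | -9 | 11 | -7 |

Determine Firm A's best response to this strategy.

Compute Firm A's expected payoff for each action, taking the expectation over Firm B's type.
E[Rush] = 0.25·(5) + 0.75·(8) = 7.25
E[Polish] = 0.25·(14) + 0.75·(1) = 4.25
E[Delay] = 0.25·(-9) + 0.75·(11) = 6
Best response: Rush (7.25 is the largest).

Rush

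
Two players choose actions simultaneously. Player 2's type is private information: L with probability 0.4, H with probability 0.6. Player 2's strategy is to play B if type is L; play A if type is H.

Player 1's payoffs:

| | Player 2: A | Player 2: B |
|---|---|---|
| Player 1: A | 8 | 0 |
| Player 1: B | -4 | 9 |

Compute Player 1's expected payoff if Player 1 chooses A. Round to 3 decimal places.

E[A] = 0.4·0 + 0.6·8 = 0 + 4.8 = 4.8

4.800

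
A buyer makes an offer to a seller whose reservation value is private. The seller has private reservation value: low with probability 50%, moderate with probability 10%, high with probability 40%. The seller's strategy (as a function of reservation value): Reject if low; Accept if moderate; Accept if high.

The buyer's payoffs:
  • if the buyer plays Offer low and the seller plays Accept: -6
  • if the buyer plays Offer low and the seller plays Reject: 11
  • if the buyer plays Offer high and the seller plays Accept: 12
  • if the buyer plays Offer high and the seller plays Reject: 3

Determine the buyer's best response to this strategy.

Offer high

E[Offer low] = 0.5·(11) + 0.1·(-6) + 0.4·(-6) = 2.5
E[Offer high] = 0.5·(3) + 0.1·(12) + 0.4·(12) = 7.5
Best response: Offer high (7.5 is the largest).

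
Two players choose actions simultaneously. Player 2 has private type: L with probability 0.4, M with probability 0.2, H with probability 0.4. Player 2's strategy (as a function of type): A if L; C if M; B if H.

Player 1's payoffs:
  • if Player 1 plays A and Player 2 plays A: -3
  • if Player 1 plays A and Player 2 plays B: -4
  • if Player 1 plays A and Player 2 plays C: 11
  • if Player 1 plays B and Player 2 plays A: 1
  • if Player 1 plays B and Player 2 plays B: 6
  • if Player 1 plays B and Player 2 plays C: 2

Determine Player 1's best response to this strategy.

B

E[A] = 0.4·(-3) + 0.2·(11) + 0.4·(-4) = -0.6
E[B] = 0.4·(1) + 0.2·(2) + 0.4·(6) = 3.2
Best response: B (3.2 is the largest).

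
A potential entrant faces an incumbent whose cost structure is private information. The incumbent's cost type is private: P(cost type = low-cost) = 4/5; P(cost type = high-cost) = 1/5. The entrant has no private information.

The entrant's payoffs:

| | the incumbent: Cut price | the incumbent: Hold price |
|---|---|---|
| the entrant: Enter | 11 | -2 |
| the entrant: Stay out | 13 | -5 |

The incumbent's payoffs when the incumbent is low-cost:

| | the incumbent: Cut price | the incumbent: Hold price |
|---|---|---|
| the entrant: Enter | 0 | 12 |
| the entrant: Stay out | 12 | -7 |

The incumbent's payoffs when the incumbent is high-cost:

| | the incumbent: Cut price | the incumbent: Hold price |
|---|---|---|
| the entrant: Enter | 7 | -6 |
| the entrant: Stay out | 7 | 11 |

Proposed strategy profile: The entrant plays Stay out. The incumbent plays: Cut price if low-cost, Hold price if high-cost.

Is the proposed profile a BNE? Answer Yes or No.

A profile is a BNE iff every type of every player is best-responding given beliefs about the other side.
The entrant plays Stay out: E[Stay out] = 4/5·(13) + 1/5·(-5) = 47/5; E[Enter] = 42/5. Best-responding. ✓
The incumbent (cost type low-cost), facing Stay out: Cut price gives 12, Hold price gives -7. Proposed Cut price is best. ✓
The incumbent (cost type high-cost), facing Stay out: Cut price gives 7, Hold price gives 11. Proposed Hold price is best. ✓

Yes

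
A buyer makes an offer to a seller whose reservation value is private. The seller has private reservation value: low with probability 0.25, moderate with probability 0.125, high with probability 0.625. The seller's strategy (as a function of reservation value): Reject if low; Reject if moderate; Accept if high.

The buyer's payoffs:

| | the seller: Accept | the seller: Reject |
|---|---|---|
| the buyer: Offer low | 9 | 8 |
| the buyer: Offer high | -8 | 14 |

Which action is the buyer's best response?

Offer low

Compute the buyer's expected payoff for each action, taking the expectation over the seller's type.
E[Offer low] = 0.25·(8) + 0.125·(8) + 0.625·(9) = 8.625
E[Offer high] = 0.25·(14) + 0.125·(14) + 0.625·(-8) = 0.25
Best response: Offer low (8.625 is the largest).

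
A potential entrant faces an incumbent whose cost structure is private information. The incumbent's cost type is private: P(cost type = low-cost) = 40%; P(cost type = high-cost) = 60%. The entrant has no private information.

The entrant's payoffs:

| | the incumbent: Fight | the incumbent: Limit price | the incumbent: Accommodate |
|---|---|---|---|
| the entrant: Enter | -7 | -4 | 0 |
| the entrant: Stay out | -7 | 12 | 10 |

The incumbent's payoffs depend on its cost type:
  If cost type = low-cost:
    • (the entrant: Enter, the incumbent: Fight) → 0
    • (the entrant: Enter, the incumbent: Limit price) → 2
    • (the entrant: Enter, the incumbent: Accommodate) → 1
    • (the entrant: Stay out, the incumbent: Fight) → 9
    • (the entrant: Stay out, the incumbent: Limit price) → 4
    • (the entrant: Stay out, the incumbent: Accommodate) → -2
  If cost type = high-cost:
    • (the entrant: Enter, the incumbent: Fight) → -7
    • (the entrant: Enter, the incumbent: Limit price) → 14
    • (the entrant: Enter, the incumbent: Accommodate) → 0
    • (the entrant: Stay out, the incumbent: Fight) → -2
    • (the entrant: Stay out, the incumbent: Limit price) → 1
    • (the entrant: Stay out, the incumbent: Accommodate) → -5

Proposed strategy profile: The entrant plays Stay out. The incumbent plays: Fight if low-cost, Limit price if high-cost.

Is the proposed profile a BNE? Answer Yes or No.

Yes

A profile is a BNE iff every type of every player is best-responding given beliefs about the other side.
The entrant plays Stay out: E[Stay out] = 0.4·(-7) + 0.6·(12) = 4.4; E[Enter] = -5.2. Best-responding. ✓
The incumbent (cost type low-cost), facing Stay out: Fight gives 9, Limit price gives 4, Accommodate gives -2. Proposed Fight is best. ✓
The incumbent (cost type high-cost), facing Stay out: Fight gives -2, Limit price gives 1, Accommodate gives -5. Proposed Limit price is best. ✓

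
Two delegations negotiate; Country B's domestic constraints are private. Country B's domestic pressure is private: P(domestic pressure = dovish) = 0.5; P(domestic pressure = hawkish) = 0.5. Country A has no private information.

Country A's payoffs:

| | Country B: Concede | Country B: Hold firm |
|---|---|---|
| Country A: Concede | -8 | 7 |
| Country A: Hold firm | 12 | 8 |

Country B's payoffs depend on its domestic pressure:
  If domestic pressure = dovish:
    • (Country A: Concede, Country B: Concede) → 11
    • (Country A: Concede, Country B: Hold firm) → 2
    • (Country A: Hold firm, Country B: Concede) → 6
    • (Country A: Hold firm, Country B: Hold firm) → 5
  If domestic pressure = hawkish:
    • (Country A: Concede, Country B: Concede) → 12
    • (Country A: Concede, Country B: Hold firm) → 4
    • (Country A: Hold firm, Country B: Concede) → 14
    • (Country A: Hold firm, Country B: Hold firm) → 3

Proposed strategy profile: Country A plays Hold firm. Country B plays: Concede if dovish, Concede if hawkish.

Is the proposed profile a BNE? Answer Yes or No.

Country A plays Hold firm: E[Hold firm] = 0.5·(12) + 0.5·(12) = 12; E[Concede] = -8. Best-responding. ✓
Country B (domestic pressure dovish), facing Hold firm: Concede gives 6, Hold firm gives 5. Proposed Concede is best. ✓
Country B (domestic pressure hawkish), facing Hold firm: Concede gives 14, Hold firm gives 3. Proposed Concede is best. ✓

Yes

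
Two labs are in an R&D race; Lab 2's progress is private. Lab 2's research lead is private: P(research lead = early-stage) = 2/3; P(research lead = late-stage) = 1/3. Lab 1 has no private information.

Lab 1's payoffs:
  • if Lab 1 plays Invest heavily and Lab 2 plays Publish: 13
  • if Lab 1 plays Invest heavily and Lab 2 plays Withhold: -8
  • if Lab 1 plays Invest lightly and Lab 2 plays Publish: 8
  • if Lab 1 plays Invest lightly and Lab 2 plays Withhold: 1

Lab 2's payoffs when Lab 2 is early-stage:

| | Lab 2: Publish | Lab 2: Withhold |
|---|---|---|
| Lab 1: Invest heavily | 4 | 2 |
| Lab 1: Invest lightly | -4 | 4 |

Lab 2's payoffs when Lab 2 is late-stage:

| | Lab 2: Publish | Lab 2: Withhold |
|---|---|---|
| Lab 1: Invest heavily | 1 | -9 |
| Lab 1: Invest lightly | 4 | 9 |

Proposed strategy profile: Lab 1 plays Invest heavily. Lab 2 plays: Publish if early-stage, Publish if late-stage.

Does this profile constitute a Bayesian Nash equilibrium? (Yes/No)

Yes

Lab 1 plays Invest heavily: E[Invest heavily] = 2/3·(13) + 1/3·(13) = 13; E[Invest lightly] = 8. Best-responding. ✓
Lab 2 (research lead early-stage), facing Invest heavily: Publish gives 4, Withhold gives 2. Proposed Publish is best. ✓
Lab 2 (research lead late-stage), facing Invest heavily: Publish gives 1, Withhold gives -9. Proposed Publish is best. ✓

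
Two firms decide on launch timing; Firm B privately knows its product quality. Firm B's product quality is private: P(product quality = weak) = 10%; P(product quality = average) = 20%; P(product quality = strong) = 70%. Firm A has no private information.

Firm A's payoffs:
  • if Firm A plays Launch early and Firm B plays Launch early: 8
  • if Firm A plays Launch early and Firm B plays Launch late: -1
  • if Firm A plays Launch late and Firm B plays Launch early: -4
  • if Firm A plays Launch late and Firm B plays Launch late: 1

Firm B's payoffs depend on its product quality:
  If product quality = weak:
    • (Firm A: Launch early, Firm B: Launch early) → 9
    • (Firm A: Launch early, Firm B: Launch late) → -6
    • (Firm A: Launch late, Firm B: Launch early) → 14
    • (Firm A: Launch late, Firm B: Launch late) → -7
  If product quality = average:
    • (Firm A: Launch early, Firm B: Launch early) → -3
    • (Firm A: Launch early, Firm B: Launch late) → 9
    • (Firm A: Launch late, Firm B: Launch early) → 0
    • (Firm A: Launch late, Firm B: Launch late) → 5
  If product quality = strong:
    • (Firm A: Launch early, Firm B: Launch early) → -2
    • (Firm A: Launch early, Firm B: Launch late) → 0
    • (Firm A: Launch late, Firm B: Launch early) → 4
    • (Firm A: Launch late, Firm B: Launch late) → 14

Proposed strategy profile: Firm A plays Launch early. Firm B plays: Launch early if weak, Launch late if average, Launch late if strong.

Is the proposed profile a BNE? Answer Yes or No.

A profile is a BNE iff every type of every player is best-responding given beliefs about the other side.
Firm A plays Launch early: E[Launch early] = 0.1·(8) + 0.2·(-1) + 0.7·(-1) = -0.1; E[Launch late] = 0.5. Not best-responding. ✗
Firm B (product quality weak), facing Launch early: Launch early gives 9, Launch late gives -6. Proposed Launch early is best. ✓
Firm B (product quality average), facing Launch early: Launch early gives -3, Launch late gives 9. Proposed Launch late is best. ✓
Firm B (product quality strong), facing Launch early: Launch early gives -2, Launch late gives 0. Proposed Launch late is best. ✓

No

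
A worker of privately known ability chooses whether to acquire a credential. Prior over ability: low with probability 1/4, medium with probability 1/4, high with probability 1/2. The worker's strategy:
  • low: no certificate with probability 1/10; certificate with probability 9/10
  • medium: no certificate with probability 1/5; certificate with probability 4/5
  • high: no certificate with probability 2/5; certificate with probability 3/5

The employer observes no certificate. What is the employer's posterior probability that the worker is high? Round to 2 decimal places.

0.73

P(no certificate) = (1/4)·(1/10) + (1/4)·(1/5) + (1/2)·(2/5) = 11/40
P(high | no certificate) = ((1/2)·(2/5)) / (11/40) = (1/5) / (11/40) = 8/11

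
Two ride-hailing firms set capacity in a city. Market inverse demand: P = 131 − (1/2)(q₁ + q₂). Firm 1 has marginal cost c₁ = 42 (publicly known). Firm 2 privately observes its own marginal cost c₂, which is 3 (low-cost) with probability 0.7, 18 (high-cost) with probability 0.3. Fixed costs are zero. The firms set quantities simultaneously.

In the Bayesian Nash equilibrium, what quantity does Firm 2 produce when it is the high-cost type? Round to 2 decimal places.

94.83

Firm 2 with cost c maximizes (131 − (1/2)(q₁+q₂) − c)·q₂, giving q₂(c) = (131 − c − (1/2)q₁).
E[c₂] = 0.7·3 + 0.3·18 = 7.5
Firm 1's FOC against E[q₂] yields q₁ = (131 − 2·42 + E[c₂])/(3/2) = (131 − 84 + 7.5)/(3/2) = 36.3333.
q₂(high-cost) = (131 − 18 − (1/2)·36.3333) = 94.8333.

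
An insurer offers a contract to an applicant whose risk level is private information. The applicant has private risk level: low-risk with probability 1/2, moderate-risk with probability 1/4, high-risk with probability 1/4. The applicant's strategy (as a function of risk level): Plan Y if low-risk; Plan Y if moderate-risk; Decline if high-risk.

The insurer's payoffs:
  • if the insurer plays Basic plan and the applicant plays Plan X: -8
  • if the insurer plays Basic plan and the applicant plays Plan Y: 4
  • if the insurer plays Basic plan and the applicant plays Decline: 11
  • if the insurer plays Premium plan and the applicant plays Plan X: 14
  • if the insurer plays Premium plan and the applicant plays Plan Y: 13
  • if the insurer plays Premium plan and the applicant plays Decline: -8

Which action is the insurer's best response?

E[Basic plan] = 1/2·(4) + 1/4·(4) + 1/4·(11) = 23/4
E[Premium plan] = 1/2·(13) + 1/4·(13) + 1/4·(-8) = 31/4
Best response: Premium plan (31/4 is the largest).

Premium plan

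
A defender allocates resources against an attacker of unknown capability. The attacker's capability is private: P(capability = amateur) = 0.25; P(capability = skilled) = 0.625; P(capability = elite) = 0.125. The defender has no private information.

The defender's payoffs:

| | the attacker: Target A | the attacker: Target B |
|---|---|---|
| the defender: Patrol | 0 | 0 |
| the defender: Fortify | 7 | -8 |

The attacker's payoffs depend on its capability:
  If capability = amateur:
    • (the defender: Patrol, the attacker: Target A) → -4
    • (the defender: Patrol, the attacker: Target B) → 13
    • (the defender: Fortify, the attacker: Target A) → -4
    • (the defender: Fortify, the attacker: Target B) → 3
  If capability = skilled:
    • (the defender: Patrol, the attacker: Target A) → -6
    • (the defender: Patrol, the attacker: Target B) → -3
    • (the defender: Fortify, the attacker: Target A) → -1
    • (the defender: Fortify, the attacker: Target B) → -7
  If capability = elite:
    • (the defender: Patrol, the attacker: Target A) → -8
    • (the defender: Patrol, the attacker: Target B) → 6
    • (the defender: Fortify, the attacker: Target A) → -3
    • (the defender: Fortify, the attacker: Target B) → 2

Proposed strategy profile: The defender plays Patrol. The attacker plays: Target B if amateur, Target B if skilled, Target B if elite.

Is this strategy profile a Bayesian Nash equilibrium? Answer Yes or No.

Yes

The defender plays Patrol: E[Patrol] = 0.25·(0) + 0.625·(0) + 0.125·(0) = 0; E[Fortify] = -8. Best-responding. ✓
The attacker (capability amateur), facing Patrol: Target A gives -4, Target B gives 13. Proposed Target B is best. ✓
The attacker (capability skilled), facing Patrol: Target A gives -6, Target B gives -3. Proposed Target B is best. ✓
The attacker (capability elite), facing Patrol: Target A gives -8, Target B gives 6. Proposed Target B is best. ✓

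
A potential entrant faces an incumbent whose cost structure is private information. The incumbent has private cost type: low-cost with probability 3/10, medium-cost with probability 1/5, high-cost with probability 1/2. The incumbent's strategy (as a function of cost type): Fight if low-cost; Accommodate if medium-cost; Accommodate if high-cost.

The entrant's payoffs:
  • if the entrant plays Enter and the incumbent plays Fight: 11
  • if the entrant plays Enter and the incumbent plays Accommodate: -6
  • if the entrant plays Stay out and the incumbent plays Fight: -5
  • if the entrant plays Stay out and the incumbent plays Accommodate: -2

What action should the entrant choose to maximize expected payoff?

E[Enter] = 3/10·(11) + 1/5·(-6) + 1/2·(-6) = -9/10
E[Stay out] = 3/10·(-5) + 1/5·(-2) + 1/2·(-2) = -29/10
Best response: Enter (-9/10 is the largest).

Enter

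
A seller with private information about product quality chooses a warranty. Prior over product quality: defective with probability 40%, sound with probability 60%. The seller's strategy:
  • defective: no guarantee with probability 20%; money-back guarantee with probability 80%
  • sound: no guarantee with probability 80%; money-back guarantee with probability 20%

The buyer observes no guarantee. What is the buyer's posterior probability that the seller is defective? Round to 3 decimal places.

Apply Bayes' rule using the sender's strategy as the likelihood.
P(no guarantee) = 0.4·0.2 + 0.6·0.8 = 0.56
P(defective | no guarantee) = (0.4·0.2) / 0.56 = 0.08 / 0.56 = 0.142857

0.143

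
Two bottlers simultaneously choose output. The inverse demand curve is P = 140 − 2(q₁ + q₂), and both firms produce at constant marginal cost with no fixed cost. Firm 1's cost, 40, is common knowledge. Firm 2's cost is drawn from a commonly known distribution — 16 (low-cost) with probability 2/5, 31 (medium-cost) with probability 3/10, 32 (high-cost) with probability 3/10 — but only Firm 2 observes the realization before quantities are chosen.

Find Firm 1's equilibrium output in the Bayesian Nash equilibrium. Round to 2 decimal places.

Each type of Firm 2 best-responds to q₁; Firm 1 best-responds to the expected q₂ over Firm 2's types.
Firm 2 with cost c maximizes (140 − 2(q₁+q₂) − c)·q₂, giving q₂(c) = (140 − c − 2q₁)/4.
E[c₂] = 2/5·16 + 3/10·31 + 3/10·32 = 25.3
Firm 1's FOC against E[q₂] yields q₁ = (140 − 2·40 + E[c₂])/6 = (140 − 80 + 25.3)/6 = 14.2167.

14.22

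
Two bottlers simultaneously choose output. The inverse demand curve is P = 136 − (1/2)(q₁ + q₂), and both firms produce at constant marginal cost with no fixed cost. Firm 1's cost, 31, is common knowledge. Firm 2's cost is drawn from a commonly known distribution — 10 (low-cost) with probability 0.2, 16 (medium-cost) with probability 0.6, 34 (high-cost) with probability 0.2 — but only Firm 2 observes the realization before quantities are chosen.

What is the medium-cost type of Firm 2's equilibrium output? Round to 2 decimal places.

89.20

Firm 2 with cost c maximizes (136 − (1/2)(q₁+q₂) − c)·q₂, giving q₂(c) = (136 − c − (1/2)q₁).
E[c₂] = 0.2·10 + 0.6·16 + 0.2·34 = 18.4
Firm 1's FOC against E[q₂] yields q₁ = (136 − 2·31 + E[c₂])/(3/2) = (136 − 62 + 18.4)/(3/2) = 61.6.
q₂(medium-cost) = (136 − 16 − (1/2)·61.6) = 89.2.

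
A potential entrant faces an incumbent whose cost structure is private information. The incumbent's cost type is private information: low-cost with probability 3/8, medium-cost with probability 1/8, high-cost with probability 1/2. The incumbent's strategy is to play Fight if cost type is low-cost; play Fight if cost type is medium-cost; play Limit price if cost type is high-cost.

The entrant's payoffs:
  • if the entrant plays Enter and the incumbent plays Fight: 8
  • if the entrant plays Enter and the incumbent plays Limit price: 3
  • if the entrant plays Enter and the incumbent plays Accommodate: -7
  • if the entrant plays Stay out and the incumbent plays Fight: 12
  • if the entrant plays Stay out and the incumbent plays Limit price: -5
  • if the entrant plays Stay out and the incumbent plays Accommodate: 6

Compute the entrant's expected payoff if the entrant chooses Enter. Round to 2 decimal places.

Take the expectation over the incumbent's cost type, weighting each type's action by its prior probability.
E[Enter] = 3/8·8 + 1/8·8 + 1/2·3 = 3 + 1 + 3/2 = 11/2

5.50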